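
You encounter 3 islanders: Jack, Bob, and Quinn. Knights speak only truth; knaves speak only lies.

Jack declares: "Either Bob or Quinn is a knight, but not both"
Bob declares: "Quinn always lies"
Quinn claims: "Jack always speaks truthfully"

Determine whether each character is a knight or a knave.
Jack is a knight.
Bob is a knave.
Quinn is a knight.

Verification:
- Jack (knight) says "Either Bob or Quinn is a knight, but not both" - this is TRUE because Bob is a knave and Quinn is a knight.
- Bob (knave) says "Quinn always lies" - this is FALSE (a lie) because Quinn is a knight.
- Quinn (knight) says "Jack always speaks truthfully" - this is TRUE because Jack is a knight.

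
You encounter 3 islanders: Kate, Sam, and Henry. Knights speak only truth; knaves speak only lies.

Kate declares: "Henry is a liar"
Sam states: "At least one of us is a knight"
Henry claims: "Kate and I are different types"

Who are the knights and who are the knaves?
Kate is a knave.
Sam is a knight.
Henry is a knight.

Verification:
- Kate (knave) says "Henry is a liar" - this is FALSE (a lie) because Henry is a knight.
- Sam (knight) says "At least one of us is a knight" - this is TRUE because Sam and Henry are knights.
- Henry (knight) says "Kate and I are different types" - this is TRUE because Henry is a knight and Kate is a knave.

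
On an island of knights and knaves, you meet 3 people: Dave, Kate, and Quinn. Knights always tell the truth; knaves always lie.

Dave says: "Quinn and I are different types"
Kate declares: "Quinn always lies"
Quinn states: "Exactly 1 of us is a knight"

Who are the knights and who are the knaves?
Dave is a knight.
Kate is a knight.
Quinn is a knave.

Verification:
- Dave (knight) says "Quinn and I are different types" - this is TRUE because Dave is a knight and Quinn is a knave.
- Kate (knight) says "Quinn always lies" - this is TRUE because Quinn is a knave.
- Quinn (knave) says "Exactly 1 of us is a knight" - this is FALSE (a lie) because there are 2 knights.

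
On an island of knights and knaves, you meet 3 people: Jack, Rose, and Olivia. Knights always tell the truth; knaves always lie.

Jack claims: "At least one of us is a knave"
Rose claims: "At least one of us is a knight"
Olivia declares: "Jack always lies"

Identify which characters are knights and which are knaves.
Jack is a knight.
Rose is a knight.
Olivia is a knave.

Verification:
- Jack (knight) says "At least one of us is a knave" - this is TRUE because Olivia is a knave.
- Rose (knight) says "At least one of us is a knight" - this is TRUE because Jack and Rose are knights.
- Olivia (knave) says "Jack always lies" - this is FALSE (a lie) because Jack is a knight.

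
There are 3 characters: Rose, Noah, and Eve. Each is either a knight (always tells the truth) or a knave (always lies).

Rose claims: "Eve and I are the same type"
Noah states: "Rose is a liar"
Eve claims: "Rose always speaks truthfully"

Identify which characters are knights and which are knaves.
Rose is a knight.
Noah is a knave.
Eve is a knight.

Verification:
- Rose (knight) says "Eve and I are the same type" - this is TRUE because Rose is a knight and Eve is a knight.
- Noah (knave) says "Rose is a liar" - this is FALSE (a lie) because Rose is a knight.
- Eve (knight) says "Rose always speaks truthfully" - this is TRUE because Rose is a knight.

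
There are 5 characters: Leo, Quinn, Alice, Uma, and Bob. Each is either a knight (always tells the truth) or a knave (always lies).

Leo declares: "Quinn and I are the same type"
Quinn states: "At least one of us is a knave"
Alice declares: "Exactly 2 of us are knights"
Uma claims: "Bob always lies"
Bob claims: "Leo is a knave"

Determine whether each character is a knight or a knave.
Leo is a knight.
Quinn is a knight.
Alice is a knave.
Uma is a knight.
Bob is a knave.

Verification:
- Leo (knight) says "Quinn and I are the same type" - this is TRUE because Leo is a knight and Quinn is a knight.
- Quinn (knight) says "At least one of us is a knave" - this is TRUE because Alice and Bob are knaves.
- Alice (knave) says "Exactly 2 of us are knights" - this is FALSE (a lie) because there are 3 knights.
- Uma (knight) says "Bob always lies" - this is TRUE because Bob is a knave.
- Bob (knave) says "Leo is a knave" - this is FALSE (a lie) because Leo is a knight.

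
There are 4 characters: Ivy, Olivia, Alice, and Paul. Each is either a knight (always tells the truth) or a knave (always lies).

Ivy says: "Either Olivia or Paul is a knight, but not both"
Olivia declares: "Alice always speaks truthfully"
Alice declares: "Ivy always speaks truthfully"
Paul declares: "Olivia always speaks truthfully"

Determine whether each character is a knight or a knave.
Ivy is a knave.
Olivia is a knave.
Alice is a knave.
Paul is a knave.

Verification:
- Ivy (knave) says "Either Olivia or Paul is a knight, but not both" - this is FALSE (a lie) because Olivia is a knave and Paul is a knave.
- Olivia (knave) says "Alice always speaks truthfully" - this is FALSE (a lie) because Alice is a knave.
- Alice (knave) says "Ivy always speaks truthfully" - this is FALSE (a lie) because Ivy is a knave.
- Paul (knave) says "Olivia always speaks truthfully" - this is FALSE (a lie) because Olivia is a knave.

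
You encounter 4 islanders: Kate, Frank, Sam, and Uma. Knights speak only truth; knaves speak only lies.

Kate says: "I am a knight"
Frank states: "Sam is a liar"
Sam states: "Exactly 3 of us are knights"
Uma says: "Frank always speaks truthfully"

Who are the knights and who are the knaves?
Kate is a knave.
Frank is a knight.
Sam is a knave.
Uma is a knight.

Verification:
- Kate (knave) says "I am a knight" - this is FALSE (a lie) because Kate is a knave.
- Frank (knight) says "Sam is a liar" - this is TRUE because Sam is a knave.
- Sam (knave) says "Exactly 3 of us are knights" - this is FALSE (a lie) because there are 2 knights.
- Uma (knight) says "Frank always speaks truthfully" - this is TRUE because Frank is a knight.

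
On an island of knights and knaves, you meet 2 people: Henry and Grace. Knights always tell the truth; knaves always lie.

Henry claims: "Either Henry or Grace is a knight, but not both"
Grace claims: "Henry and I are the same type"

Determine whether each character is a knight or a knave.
Henry is a knight.
Grace is a knave.

Verification:
- Henry (knight) says "Either Henry or Grace is a knight, but not both" - this is TRUE because Henry is a knight and Grace is a knave.
- Grace (knave) says "Henry and I are the same type" - this is FALSE (a lie) because Grace is a knave and Henry is a knight.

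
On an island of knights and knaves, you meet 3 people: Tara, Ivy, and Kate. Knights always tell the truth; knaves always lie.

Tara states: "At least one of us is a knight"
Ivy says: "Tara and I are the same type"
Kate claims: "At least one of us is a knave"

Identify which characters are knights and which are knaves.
Tara is a knight.
Ivy is a knave.
Kate is a knight.

Verification:
- Tara (knight) says "At least one of us is a knight" - this is TRUE because Tara and Kate are knights.
- Ivy (knave) says "Tara and I are the same type" - this is FALSE (a lie) because Ivy is a knave and Tara is a knight.
- Kate (knight) says "At least one of us is a knave" - this is TRUE because Ivy is a knave.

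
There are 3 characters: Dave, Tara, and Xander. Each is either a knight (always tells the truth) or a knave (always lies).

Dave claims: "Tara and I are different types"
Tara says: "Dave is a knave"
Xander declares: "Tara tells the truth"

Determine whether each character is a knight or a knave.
Dave is a knight.
Tara is a knave.
Xander is a knave.

Verification:
- Dave (knight) says "Tara and I are different types" - this is TRUE because Dave is a knight and Tara is a knave.
- Tara (knave) says "Dave is a knave" - this is FALSE (a lie) because Dave is a knight.
- Xander (knave) says "Tara tells the truth" - this is FALSE (a lie) because Tara is a knave.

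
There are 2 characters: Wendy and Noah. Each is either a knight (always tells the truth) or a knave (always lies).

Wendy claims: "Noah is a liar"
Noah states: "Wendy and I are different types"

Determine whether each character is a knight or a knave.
Wendy is a knave.
Noah is a knight.

Verification:
- Wendy (knave) says "Noah is a liar" - this is FALSE (a lie) because Noah is a knight.
- Noah (knight) says "Wendy and I are different types" - this is TRUE because Noah is a knight and Wendy is a knave.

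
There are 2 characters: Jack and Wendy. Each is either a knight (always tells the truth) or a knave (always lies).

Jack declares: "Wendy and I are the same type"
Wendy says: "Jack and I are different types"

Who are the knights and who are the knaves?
Jack is a knave.
Wendy is a knight.

Verification:
- Jack (knave) says "Wendy and I are the same type" - this is FALSE (a lie) because Jack is a knave and Wendy is a knight.
- Wendy (knight) says "Jack and I are different types" - this is TRUE because Wendy is a knight and Jack is a knave.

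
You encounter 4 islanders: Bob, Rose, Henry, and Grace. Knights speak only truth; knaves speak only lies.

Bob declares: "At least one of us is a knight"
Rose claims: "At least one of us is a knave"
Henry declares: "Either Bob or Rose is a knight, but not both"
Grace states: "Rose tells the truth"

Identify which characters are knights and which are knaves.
Bob is a knight.
Rose is a knight.
Henry is a knave.
Grace is a knight.

Verification:
- Bob (knight) says "At least one of us is a knight" - this is TRUE because Bob, Rose, and Grace are knights.
- Rose (knight) says "At least one of us is a knave" - this is TRUE because Henry is a knave.
- Henry (knave) says "Either Bob or Rose is a knight, but not both" - this is FALSE (a lie) because Bob is a knight and Rose is a knight.
- Grace (knight) says "Rose tells the truth" - this is TRUE because Rose is a knight.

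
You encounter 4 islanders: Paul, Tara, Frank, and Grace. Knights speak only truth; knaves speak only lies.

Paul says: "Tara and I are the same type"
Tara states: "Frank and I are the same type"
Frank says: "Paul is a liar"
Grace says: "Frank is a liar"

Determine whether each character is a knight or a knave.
Paul is a knave.
Tara is a knight.
Frank is a knight.
Grace is a knave.

Verification:
- Paul (knave) says "Tara and I are the same type" - this is FALSE (a lie) because Paul is a knave and Tara is a knight.
- Tara (knight) says "Frank and I are the same type" - this is TRUE because Tara is a knight and Frank is a knight.
- Frank (knight) says "Paul is a liar" - this is TRUE because Paul is a knave.
- Grace (knave) says "Frank is a liar" - this is FALSE (a lie) because Frank is a knight.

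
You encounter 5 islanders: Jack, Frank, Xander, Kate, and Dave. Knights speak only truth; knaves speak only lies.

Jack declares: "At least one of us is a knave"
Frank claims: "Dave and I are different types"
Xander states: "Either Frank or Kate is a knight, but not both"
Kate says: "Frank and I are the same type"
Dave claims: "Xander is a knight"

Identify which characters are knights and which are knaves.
Jack is a knight.
Frank is a knight.
Xander is a knave.
Kate is a knight.
Dave is a knave.

Verification:
- Jack (knight) says "At least one of us is a knave" - this is TRUE because Xander and Dave are knaves.
- Frank (knight) says "Dave and I are different types" - this is TRUE because Frank is a knight and Dave is a knave.
- Xander (knave) says "Either Frank or Kate is a knight, but not both" - this is FALSE (a lie) because Frank is a knight and Kate is a knight.
- Kate (knight) says "Frank and I are the same type" - this is TRUE because Kate is a knight and Frank is a knight.
- Dave (knave) says "Xander is a knight" - this is FALSE (a lie) because Xander is a knave.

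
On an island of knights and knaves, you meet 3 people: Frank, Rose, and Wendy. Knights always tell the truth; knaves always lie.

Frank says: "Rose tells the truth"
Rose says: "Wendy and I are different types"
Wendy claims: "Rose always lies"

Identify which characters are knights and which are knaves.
Frank is a knight.
Rose is a knight.
Wendy is a knave.

Verification:
- Frank (knight) says "Rose tells the truth" - this is TRUE because Rose is a knight.
- Rose (knight) says "Wendy and I are different types" - this is TRUE because Rose is a knight and Wendy is a knave.
- Wendy (knave) says "Rose always lies" - this is FALSE (a lie) because Rose is a knight.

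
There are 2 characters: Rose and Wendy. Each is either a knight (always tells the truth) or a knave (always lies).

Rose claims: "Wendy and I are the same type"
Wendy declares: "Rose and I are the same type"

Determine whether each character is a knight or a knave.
Rose is a knight.
Wendy is a knight.

Verification:
- Rose (knight) says "Wendy and I are the same type" - this is TRUE because Rose is a knight and Wendy is a knight.
- Wendy (knight) says "Rose and I are the same type" - this is TRUE because Wendy is a knight and Rose is a knight.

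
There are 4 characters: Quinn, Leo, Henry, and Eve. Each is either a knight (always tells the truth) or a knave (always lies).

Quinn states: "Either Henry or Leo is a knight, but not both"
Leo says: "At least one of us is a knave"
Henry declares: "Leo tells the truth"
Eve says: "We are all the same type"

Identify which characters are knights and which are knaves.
Quinn is a knave.
Leo is a knight.
Henry is a knight.
Eve is a knave.

Verification:
- Quinn (knave) says "Either Henry or Leo is a knight, but not both" - this is FALSE (a lie) because Henry is a knight and Leo is a knight.
- Leo (knight) says "At least one of us is a knave" - this is TRUE because Quinn and Eve are knaves.
- Henry (knight) says "Leo tells the truth" - this is TRUE because Leo is a knight.
- Eve (knave) says "We are all the same type" - this is FALSE (a lie) because Leo and Henry are knights and Quinn and Eve are knaves.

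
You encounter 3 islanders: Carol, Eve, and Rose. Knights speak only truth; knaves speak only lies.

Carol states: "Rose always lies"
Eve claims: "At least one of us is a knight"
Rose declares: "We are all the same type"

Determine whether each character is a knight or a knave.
Carol is a knight.
Eve is a knight.
Rose is a knave.

Verification:
- Carol (knight) says "Rose always lies" - this is TRUE because Rose is a knave.
- Eve (knight) says "At least one of us is a knight" - this is TRUE because Carol and Eve are knights.
- Rose (knave) says "We are all the same type" - this is FALSE (a lie) because Carol and Eve are knights and Rose is a knave.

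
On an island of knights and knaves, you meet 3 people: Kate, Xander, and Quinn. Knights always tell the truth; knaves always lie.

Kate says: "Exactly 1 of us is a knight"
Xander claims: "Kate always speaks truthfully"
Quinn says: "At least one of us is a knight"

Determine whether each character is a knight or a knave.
Kate is a knave.
Xander is a knave.
Quinn is a knave.

Verification:
- Kate (knave) says "Exactly 1 of us is a knight" - this is FALSE (a lie) because there are 0 knights.
- Xander (knave) says "Kate always speaks truthfully" - this is FALSE (a lie) because Kate is a knave.
- Quinn (knave) says "At least one of us is a knight" - this is FALSE (a lie) because no one is a knight.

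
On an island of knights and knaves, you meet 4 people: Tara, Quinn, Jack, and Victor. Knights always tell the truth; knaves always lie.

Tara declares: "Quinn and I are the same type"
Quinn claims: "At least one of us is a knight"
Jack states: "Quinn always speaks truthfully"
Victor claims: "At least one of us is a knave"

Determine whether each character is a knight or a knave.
Tara is a knave.
Quinn is a knight.
Jack is a knight.
Victor is a knight.

Verification:
- Tara (knave) says "Quinn and I are the same type" - this is FALSE (a lie) because Tara is a knave and Quinn is a knight.
- Quinn (knight) says "At least one of us is a knight" - this is TRUE because Quinn, Jack, and Victor are knights.
- Jack (knight) says "Quinn always speaks truthfully" - this is TRUE because Quinn is a knight.
- Victor (knight) says "At least one of us is a knave" - this is TRUE because Tara is a knave.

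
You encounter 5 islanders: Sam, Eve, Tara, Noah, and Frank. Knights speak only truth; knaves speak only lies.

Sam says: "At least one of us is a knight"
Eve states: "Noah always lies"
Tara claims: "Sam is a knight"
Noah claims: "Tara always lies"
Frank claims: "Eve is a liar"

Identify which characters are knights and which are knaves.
Sam is a knight.
Eve is a knight.
Tara is a knight.
Noah is a knave.
Frank is a knave.

Verification:
- Sam (knight) says "At least one of us is a knight" - this is TRUE because Sam, Eve, and Tara are knights.
- Eve (knight) says "Noah always lies" - this is TRUE because Noah is a knave.
- Tara (knight) says "Sam is a knight" - this is TRUE because Sam is a knight.
- Noah (knave) says "Tara always lies" - this is FALSE (a lie) because Tara is a knight.
- Frank (knave) says "Eve is a liar" - this is FALSE (a lie) because Eve is a knight.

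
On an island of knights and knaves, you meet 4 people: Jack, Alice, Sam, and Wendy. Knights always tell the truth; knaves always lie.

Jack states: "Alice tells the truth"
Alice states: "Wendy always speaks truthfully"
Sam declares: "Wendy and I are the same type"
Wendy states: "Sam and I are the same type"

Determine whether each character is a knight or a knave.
Jack is a knight.
Alice is a knight.
Sam is a knight.
Wendy is a knight.

Verification:
- Jack (knight) says "Alice tells the truth" - this is TRUE because Alice is a knight.
- Alice (knight) says "Wendy always speaks truthfully" - this is TRUE because Wendy is a knight.
- Sam (knight) says "Wendy and I are the same type" - this is TRUE because Sam is a knight and Wendy is a knight.
- Wendy (knight) says "Sam and I are the same type" - this is TRUE because Wendy is a knight and Sam is a knight.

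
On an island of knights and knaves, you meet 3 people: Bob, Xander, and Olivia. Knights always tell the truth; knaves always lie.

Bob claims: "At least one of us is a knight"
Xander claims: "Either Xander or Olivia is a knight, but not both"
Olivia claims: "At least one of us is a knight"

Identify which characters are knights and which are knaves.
Bob is a knave.
Xander is a knave.
Olivia is a knave.

Verification:
- Bob (knave) says "At least one of us is a knight" - this is FALSE (a lie) because no one is a knight.
- Xander (knave) says "Either Xander or Olivia is a knight, but not both" - this is FALSE (a lie) because Xander is a knave and Olivia is a knave.
- Olivia (knave) says "At least one of us is a knight" - this is FALSE (a lie) because no one is a knight.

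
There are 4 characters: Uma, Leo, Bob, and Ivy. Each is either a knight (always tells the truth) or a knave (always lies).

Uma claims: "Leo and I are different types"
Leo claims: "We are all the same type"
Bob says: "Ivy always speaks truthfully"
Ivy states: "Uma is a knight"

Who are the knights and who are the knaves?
Uma is a knight.
Leo is a knave.
Bob is a knight.
Ivy is a knight.

Verification:
- Uma (knight) says "Leo and I are different types" - this is TRUE because Uma is a knight and Leo is a knave.
- Leo (knave) says "We are all the same type" - this is FALSE (a lie) because Uma, Bob, and Ivy are knights and Leo is a knave.
- Bob (knight) says "Ivy always speaks truthfully" - this is TRUE because Ivy is a knight.
- Ivy (knight) says "Uma is a knight" - this is TRUE because Uma is a knight.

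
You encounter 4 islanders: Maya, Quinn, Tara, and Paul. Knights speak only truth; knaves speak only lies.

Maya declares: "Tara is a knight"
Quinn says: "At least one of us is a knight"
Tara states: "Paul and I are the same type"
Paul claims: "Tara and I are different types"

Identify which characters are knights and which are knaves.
Maya is a knave.
Quinn is a knight.
Tara is a knave.
Paul is a knight.

Verification:
- Maya (knave) says "Tara is a knight" - this is FALSE (a lie) because Tara is a knave.
- Quinn (knight) says "At least one of us is a knight" - this is TRUE because Quinn and Paul are knights.
- Tara (knave) says "Paul and I are the same type" - this is FALSE (a lie) because Tara is a knave and Paul is a knight.
- Paul (knight) says "Tara and I are different types" - this is TRUE because Paul is a knight and Tara is a knave.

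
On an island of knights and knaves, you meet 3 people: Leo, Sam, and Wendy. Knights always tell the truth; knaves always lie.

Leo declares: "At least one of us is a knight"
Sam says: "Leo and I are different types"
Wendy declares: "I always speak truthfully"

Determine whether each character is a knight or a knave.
Leo is a knave.
Sam is a knave.
Wendy is a knave.

Verification:
- Leo (knave) says "At least one of us is a knight" - this is FALSE (a lie) because no one is a knight.
- Sam (knave) says "Leo and I are different types" - this is FALSE (a lie) because Sam is a knave and Leo is a knave.
- Wendy (knave) says "I always speak truthfully" - this is FALSE (a lie) because Wendy is a knave.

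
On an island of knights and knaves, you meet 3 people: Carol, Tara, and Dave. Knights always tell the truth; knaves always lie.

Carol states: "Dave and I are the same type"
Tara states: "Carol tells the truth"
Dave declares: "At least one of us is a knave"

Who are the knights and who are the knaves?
Carol is a knave.
Tara is a knave.
Dave is a knight.

Verification:
- Carol (knave) says "Dave and I are the same type" - this is FALSE (a lie) because Carol is a knave and Dave is a knight.
- Tara (knave) says "Carol tells the truth" - this is FALSE (a lie) because Carol is a knave.
- Dave (knight) says "At least one of us is a knave" - this is TRUE because Carol and Tara are knaves.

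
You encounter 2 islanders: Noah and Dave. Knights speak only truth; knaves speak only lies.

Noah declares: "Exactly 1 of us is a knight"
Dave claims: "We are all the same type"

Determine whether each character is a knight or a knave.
Noah is a knight.
Dave is a knave.

Verification:
- Noah (knight) says "Exactly 1 of us is a knight" - this is TRUE because there are 1 knights.
- Dave (knave) says "We are all the same type" - this is FALSE (a lie) because Noah is a knight and Dave is a knave.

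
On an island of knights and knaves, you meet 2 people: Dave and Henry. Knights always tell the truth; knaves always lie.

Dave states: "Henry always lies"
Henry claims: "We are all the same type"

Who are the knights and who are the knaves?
Dave is a knight.
Henry is a knave.

Verification:
- Dave (knight) says "Henry always lies" - this is TRUE because Henry is a knave.
- Henry (knave) says "We are all the same type" - this is FALSE (a lie) because Dave is a knight and Henry is a knave.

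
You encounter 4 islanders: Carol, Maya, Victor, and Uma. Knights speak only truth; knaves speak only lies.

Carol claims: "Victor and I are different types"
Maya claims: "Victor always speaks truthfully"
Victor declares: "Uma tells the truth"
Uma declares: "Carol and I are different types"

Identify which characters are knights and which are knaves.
Carol is a knave.
Maya is a knave.
Victor is a knave.
Uma is a knave.

Verification:
- Carol (knave) says "Victor and I are different types" - this is FALSE (a lie) because Carol is a knave and Victor is a knave.
- Maya (knave) says "Victor always speaks truthfully" - this is FALSE (a lie) because Victor is a knave.
- Victor (knave) says "Uma tells the truth" - this is FALSE (a lie) because Uma is a knave.
- Uma (knave) says "Carol and I are different types" - this is FALSE (a lie) because Uma is a knave and Carol is a knave.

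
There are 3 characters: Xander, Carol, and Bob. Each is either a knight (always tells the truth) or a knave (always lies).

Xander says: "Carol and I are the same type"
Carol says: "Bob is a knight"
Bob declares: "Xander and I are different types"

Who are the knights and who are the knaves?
Xander is a knave.
Carol is a knight.
Bob is a knight.

Verification:
- Xander (knave) says "Carol and I are the same type" - this is FALSE (a lie) because Xander is a knave and Carol is a knight.
- Carol (knight) says "Bob is a knight" - this is TRUE because Bob is a knight.
- Bob (knight) says "Xander and I are different types" - this is TRUE because Bob is a knight and Xander is a knave.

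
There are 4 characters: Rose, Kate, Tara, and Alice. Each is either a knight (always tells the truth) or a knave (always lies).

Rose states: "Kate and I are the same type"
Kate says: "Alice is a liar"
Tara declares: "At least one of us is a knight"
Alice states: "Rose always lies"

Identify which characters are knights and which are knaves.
Rose is a knight.
Kate is a knight.
Tara is a knight.
Alice is a knave.

Verification:
- Rose (knight) says "Kate and I are the same type" - this is TRUE because Rose is a knight and Kate is a knight.
- Kate (knight) says "Alice is a liar" - this is TRUE because Alice is a knave.
- Tara (knight) says "At least one of us is a knight" - this is TRUE because Rose, Kate, and Tara are knights.
- Alice (knave) says "Rose always lies" - this is FALSE (a lie) because Rose is a knight.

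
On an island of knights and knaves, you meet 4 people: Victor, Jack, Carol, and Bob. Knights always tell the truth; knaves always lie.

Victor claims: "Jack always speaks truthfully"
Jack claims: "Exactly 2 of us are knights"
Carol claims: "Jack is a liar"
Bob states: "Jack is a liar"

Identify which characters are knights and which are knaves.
Victor is a knight.
Jack is a knight.
Carol is a knave.
Bob is a knave.

Verification:
- Victor (knight) says "Jack always speaks truthfully" - this is TRUE because Jack is a knight.
- Jack (knight) says "Exactly 2 of us are knights" - this is TRUE because there are 2 knights.
- Carol (knave) says "Jack is a liar" - this is FALSE (a lie) because Jack is a knight.
- Bob (knave) says "Jack is a liar" - this is FALSE (a lie) because Jack is a knight.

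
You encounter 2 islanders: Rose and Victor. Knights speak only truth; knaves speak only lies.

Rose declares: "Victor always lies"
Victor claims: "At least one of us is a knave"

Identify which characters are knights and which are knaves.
Rose is a knave.
Victor is a knight.

Verification:
- Rose (knave) says "Victor always lies" - this is FALSE (a lie) because Victor is a knight.
- Victor (knight) says "At least one of us is a knave" - this is TRUE because Rose is a knave.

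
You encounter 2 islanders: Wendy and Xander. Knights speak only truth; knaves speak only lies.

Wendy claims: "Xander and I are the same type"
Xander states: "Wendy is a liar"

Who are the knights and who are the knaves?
Wendy is a knave.
Xander is a knight.

Verification:
- Wendy (knave) says "Xander and I are the same type" - this is FALSE (a lie) because Wendy is a knave and Xander is a knight.
- Xander (knight) says "Wendy is a liar" - this is TRUE because Wendy is a knave.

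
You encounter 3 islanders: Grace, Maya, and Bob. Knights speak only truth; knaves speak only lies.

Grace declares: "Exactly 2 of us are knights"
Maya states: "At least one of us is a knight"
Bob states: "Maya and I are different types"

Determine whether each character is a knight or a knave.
Grace is a knave.
Maya is a knave.
Bob is a knave.

Verification:
- Grace (knave) says "Exactly 2 of us are knights" - this is FALSE (a lie) because there are 0 knights.
- Maya (knave) says "At least one of us is a knight" - this is FALSE (a lie) because no one is a knight.
- Bob (knave) says "Maya and I are different types" - this is FALSE (a lie) because Bob is a knave and Maya is a knave.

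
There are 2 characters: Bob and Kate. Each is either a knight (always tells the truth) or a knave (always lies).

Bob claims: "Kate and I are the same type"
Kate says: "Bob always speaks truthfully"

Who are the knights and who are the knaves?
Bob is a knight.
Kate is a knight.

Verification:
- Bob (knight) says "Kate and I are the same type" - this is TRUE because Bob is a knight and Kate is a knight.
- Kate (knight) says "Bob always speaks truthfully" - this is TRUE because Bob is a knight.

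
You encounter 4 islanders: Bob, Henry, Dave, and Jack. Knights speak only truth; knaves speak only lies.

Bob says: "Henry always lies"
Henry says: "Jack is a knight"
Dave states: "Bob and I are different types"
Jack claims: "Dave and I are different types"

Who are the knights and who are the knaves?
Bob is a knave.
Henry is a knight.
Dave is a knave.
Jack is a knight.

Verification:
- Bob (knave) says "Henry always lies" - this is FALSE (a lie) because Henry is a knight.
- Henry (knight) says "Jack is a knight" - this is TRUE because Jack is a knight.
- Dave (knave) says "Bob and I are different types" - this is FALSE (a lie) because Dave is a knave and Bob is a knave.
- Jack (knight) says "Dave and I are different types" - this is TRUE because Jack is a knight and Dave is a knave.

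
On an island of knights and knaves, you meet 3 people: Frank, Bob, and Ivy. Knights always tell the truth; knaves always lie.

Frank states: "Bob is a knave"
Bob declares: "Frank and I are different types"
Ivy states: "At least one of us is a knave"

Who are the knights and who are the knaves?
Frank is a knave.
Bob is a knight.
Ivy is a knight.

Verification:
- Frank (knave) says "Bob is a knave" - this is FALSE (a lie) because Bob is a knight.
- Bob (knight) says "Frank and I are different types" - this is TRUE because Bob is a knight and Frank is a knave.
- Ivy (knight) says "At least one of us is a knave" - this is TRUE because Frank is a knave.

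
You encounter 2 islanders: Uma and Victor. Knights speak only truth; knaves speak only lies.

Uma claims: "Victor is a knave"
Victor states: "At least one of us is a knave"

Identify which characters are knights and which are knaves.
Uma is a knave.
Victor is a knight.

Verification:
- Uma (knave) says "Victor is a knave" - this is FALSE (a lie) because Victor is a knight.
- Victor (knight) says "At least one of us is a knave" - this is TRUE because Uma is a knave.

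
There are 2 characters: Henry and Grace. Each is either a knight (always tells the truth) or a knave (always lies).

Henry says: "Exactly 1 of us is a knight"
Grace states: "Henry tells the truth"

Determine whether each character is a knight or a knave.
Henry is a knave.
Grace is a knave.

Verification:
- Henry (knave) says "Exactly 1 of us is a knight" - this is FALSE (a lie) because there are 0 knights.
- Grace (knave) says "Henry tells the truth" - this is FALSE (a lie) because Henry is a knave.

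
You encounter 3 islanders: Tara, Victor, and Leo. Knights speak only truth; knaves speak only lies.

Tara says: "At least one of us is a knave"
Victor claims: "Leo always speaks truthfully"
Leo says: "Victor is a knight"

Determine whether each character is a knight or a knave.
Tara is a knight.
Victor is a knave.
Leo is a knave.

Verification:
- Tara (knight) says "At least one of us is a knave" - this is TRUE because Victor and Leo are knaves.
- Victor (knave) says "Leo always speaks truthfully" - this is FALSE (a lie) because Leo is a knave.
- Leo (knave) says "Victor is a knight" - this is FALSE (a lie) because Victor is a knave.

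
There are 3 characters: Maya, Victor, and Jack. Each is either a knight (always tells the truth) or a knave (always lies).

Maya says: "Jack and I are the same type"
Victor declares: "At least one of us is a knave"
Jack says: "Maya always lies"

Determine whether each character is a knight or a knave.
Maya is a knave.
Victor is a knight.
Jack is a knight.

Verification:
- Maya (knave) says "Jack and I are the same type" - this is FALSE (a lie) because Maya is a knave and Jack is a knight.
- Victor (knight) says "At least one of us is a knave" - this is TRUE because Maya is a knave.
- Jack (knight) says "Maya always lies" - this is TRUE because Maya is a knave.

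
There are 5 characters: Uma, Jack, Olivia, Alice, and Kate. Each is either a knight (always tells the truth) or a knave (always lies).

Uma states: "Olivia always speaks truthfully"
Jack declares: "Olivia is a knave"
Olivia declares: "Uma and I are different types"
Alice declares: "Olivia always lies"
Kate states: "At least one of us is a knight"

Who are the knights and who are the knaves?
Uma is a knave.
Jack is a knight.
Olivia is a knave.
Alice is a knight.
Kate is a knight.

Verification:
- Uma (knave) says "Olivia always speaks truthfully" - this is FALSE (a lie) because Olivia is a knave.
- Jack (knight) says "Olivia is a knave" - this is TRUE because Olivia is a knave.
- Olivia (knave) says "Uma and I are different types" - this is FALSE (a lie) because Olivia is a knave and Uma is a knave.
- Alice (knight) says "Olivia always lies" - this is TRUE because Olivia is a knave.
- Kate (knight) says "At least one of us is a knight" - this is TRUE because Jack, Alice, and Kate are knights.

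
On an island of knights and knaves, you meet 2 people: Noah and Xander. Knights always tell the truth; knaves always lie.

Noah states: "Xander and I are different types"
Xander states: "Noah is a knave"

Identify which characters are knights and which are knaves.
Noah is a knight.
Xander is a knave.

Verification:
- Noah (knight) says "Xander and I are different types" - this is TRUE because Noah is a knight and Xander is a knave.
- Xander (knave) says "Noah is a knave" - this is FALSE (a lie) because Noah is a knight.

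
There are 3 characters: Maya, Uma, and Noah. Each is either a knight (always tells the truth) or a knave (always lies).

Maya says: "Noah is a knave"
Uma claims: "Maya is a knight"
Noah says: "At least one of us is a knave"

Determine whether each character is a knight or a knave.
Maya is a knave.
Uma is a knave.
Noah is a knight.

Verification:
- Maya (knave) says "Noah is a knave" - this is FALSE (a lie) because Noah is a knight.
- Uma (knave) says "Maya is a knight" - this is FALSE (a lie) because Maya is a knave.
- Noah (knight) says "At least one of us is a knave" - this is TRUE because Maya and Uma are knaves.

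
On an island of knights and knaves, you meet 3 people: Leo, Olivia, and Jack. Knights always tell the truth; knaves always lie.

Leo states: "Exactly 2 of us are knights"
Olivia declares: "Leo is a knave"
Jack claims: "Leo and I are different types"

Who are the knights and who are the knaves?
Leo is a knave.
Olivia is a knight.
Jack is a knave.

Verification:
- Leo (knave) says "Exactly 2 of us are knights" - this is FALSE (a lie) because there are 1 knights.
- Olivia (knight) says "Leo is a knave" - this is TRUE because Leo is a knave.
- Jack (knave) says "Leo and I are different types" - this is FALSE (a lie) because Jack is a knave and Leo is a knave.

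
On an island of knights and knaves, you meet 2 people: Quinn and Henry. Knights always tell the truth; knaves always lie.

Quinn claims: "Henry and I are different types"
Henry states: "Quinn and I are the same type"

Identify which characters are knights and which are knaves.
Quinn is a knight.
Henry is a knave.

Verification:
- Quinn (knight) says "Henry and I are different types" - this is TRUE because Quinn is a knight and Henry is a knave.
- Henry (knave) says "Quinn and I are the same type" - this is FALSE (a lie) because Henry is a knave and Quinn is a knight.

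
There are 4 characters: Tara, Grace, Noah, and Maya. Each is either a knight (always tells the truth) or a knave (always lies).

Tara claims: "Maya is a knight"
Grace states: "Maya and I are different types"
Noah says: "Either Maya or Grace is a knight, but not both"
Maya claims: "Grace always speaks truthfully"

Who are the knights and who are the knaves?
Tara is a knave.
Grace is a knave.
Noah is a knave.
Maya is a knave.

Verification:
- Tara (knave) says "Maya is a knight" - this is FALSE (a lie) because Maya is a knave.
- Grace (knave) says "Maya and I are different types" - this is FALSE (a lie) because Grace is a knave and Maya is a knave.
- Noah (knave) says "Either Maya or Grace is a knight, but not both" - this is FALSE (a lie) because Maya is a knave and Grace is a knave.
- Maya (knave) says "Grace always speaks truthfully" - this is FALSE (a lie) because Grace is a knave.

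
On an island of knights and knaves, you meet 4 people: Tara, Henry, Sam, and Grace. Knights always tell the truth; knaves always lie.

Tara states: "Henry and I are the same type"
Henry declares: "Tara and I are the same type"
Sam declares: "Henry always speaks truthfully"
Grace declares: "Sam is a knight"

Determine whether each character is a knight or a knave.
Tara is a knight.
Henry is a knight.
Sam is a knight.
Grace is a knight.

Verification:
- Tara (knight) says "Henry and I are the same type" - this is TRUE because Tara is a knight and Henry is a knight.
- Henry (knight) says "Tara and I are the same type" - this is TRUE because Henry is a knight and Tara is a knight.
- Sam (knight) says "Henry always speaks truthfully" - this is TRUE because Henry is a knight.
- Grace (knight) says "Sam is a knight" - this is TRUE because Sam is a knight.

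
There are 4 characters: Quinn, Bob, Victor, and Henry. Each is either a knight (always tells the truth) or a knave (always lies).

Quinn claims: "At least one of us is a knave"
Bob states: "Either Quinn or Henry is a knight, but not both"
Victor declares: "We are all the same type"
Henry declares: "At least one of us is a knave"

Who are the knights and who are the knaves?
Quinn is a knight.
Bob is a knave.
Victor is a knave.
Henry is a knight.

Verification:
- Quinn (knight) says "At least one of us is a knave" - this is TRUE because Bob and Victor are knaves.
- Bob (knave) says "Either Quinn or Henry is a knight, but not both" - this is FALSE (a lie) because Quinn is a knight and Henry is a knight.
- Victor (knave) says "We are all the same type" - this is FALSE (a lie) because Quinn and Henry are knights and Bob and Victor are knaves.
- Henry (knight) says "At least one of us is a knave" - this is TRUE because Bob and Victor are knaves.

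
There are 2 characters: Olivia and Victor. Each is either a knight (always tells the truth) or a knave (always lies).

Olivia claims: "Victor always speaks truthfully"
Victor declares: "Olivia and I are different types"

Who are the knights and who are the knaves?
Olivia is a knave.
Victor is a knave.

Verification:
- Olivia (knave) says "Victor always speaks truthfully" - this is FALSE (a lie) because Victor is a knave.
- Victor (knave) says "Olivia and I are different types" - this is FALSE (a lie) because Victor is a knave and Olivia is a knave.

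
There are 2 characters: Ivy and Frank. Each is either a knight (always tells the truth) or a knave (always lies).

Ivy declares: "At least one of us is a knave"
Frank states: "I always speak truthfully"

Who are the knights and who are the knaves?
Ivy is a knight.
Frank is a knave.

Verification:
- Ivy (knight) says "At least one of us is a knave" - this is TRUE because Frank is a knave.
- Frank (knave) says "I always speak truthfully" - this is FALSE (a lie) because Frank is a knave.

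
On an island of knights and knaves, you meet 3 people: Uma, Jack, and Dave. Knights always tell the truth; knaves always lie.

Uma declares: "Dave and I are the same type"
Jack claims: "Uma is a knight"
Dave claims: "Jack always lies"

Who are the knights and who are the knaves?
Uma is a knave.
Jack is a knave.
Dave is a knight.

Verification:
- Uma (knave) says "Dave and I are the same type" - this is FALSE (a lie) because Uma is a knave and Dave is a knight.
- Jack (knave) says "Uma is a knight" - this is FALSE (a lie) because Uma is a knave.
- Dave (knight) says "Jack always lies" - this is TRUE because Jack is a knave.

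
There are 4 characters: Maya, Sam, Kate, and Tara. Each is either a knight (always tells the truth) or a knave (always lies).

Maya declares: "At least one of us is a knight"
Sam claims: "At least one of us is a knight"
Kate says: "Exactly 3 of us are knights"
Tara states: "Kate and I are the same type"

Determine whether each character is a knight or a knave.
Maya is a knight.
Sam is a knight.
Kate is a knight.
Tara is a knave.

Verification:
- Maya (knight) says "At least one of us is a knight" - this is TRUE because Maya, Sam, and Kate are knights.
- Sam (knight) says "At least one of us is a knight" - this is TRUE because Maya, Sam, and Kate are knights.
- Kate (knight) says "Exactly 3 of us are knights" - this is TRUE because there are 3 knights.
- Tara (knave) says "Kate and I are the same type" - this is FALSE (a lie) because Tara is a knave and Kate is a knight.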